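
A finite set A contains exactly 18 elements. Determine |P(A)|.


The set has 18 elements.
The power set contains all possible subsets.
|P(A)| = 2^|A| = 2^18 = 262144

262144


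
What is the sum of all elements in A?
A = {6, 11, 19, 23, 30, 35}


Set A = {6, 11, 19, 23, 30, 35}
Sum = 6 + 11 + 19 + 23 + 30 + 35 = 124

124


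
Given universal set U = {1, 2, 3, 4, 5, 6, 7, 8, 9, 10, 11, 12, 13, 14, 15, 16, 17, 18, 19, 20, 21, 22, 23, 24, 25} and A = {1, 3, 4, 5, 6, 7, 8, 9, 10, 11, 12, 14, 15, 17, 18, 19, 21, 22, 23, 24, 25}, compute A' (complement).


Universal set U = {1, 2, 3, 4, 5, 6, 7, 8, 9, 10, 11, 12, 13, 14, 15, 16, 17, 18, 19, 20, 21, 22, 23, 24, 25}
Set A = {1, 3, 4, 5, 6, 7, 8, 9, 10, 11, 12, 14, 15, 17, 18, 19, 21, 22, 23, 24, 25}
A' = U \ A = elements in U but not in A
Checking each element of U:
1 (in A, exclude), 2 (not in A, include), 3 (in A, exclude), 4 (in A, exclude), 5 (in A, exclude), 6 (in A, exclude), 7 (in A, exclude), 8 (in A, exclude), 9 (in A, exclude), 10 (in A, exclude), 11 (in A, exclude), 12 (in A, exclude), 13 (not in A, include), 14 (in A, exclude), 15 (in A, exclude), 16 (not in A, include), 17 (in A, exclude), 18 (in A, exclude), 19 (in A, exclude), 20 (not in A, include), 21 (in A, exclude), 22 (in A, exclude), 23 (in A, exclude), 24 (in A, exclude), 25 (in A, exclude)
A' = {2, 13, 16, 20}

{2, 13, 16, 20}


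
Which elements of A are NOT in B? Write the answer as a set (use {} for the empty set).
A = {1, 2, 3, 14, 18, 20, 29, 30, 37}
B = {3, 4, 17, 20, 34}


Set A = {1, 2, 3, 14, 18, 20, 29, 30, 37}
Set B = {3, 4, 17, 20, 34}
Check each element of A against B:
1 ∉ B (include), 2 ∉ B (include), 3 ∈ B, 14 ∉ B (include), 18 ∉ B (include), 20 ∈ B, 29 ∉ B (include), 30 ∉ B (include), 37 ∉ B (include)
Elements of A not in B: {1, 2, 14, 18, 29, 30, 37}

{1, 2, 14, 18, 29, 30, 37}


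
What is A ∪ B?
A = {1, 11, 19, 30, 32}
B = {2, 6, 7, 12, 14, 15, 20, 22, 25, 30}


Set A = {1, 11, 19, 30, 32}
Set B = {2, 6, 7, 12, 14, 15, 20, 22, 25, 30}
A ∪ B includes all elements in either set.
Elements from A: {1, 11, 19, 30, 32}
Elements from B not already included: {2, 6, 7, 12, 14, 15, 20, 22, 25}
A ∪ B = {1, 2, 6, 7, 11, 12, 14, 15, 19, 20, 22, 25, 30, 32}

{1, 2, 6, 7, 11, 12, 14, 15, 19, 20, 22, 25, 30, 32}


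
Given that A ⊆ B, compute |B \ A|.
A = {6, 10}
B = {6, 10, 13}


Set A = {6, 10}, |A| = 2
Set B = {6, 10, 13}, |B| = 3
Since A ⊆ B: B \ A = {13}
|B| - |A| = 3 - 2 = 1

1


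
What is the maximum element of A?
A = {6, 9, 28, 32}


Set A = {6, 9, 28, 32}
Elements in ascending order: 6, 9, 28, 32
The largest element is 32.

32


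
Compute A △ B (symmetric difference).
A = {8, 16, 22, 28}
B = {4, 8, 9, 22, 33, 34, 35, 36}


Set A = {8, 16, 22, 28}
Set B = {4, 8, 9, 22, 33, 34, 35, 36}
A △ B = (A \ B) ∪ (B \ A)
Elements in A but not B: {16, 28}
Elements in B but not A: {4, 9, 33, 34, 35, 36}
A △ B = {4, 9, 16, 28, 33, 34, 35, 36}

{4, 9, 16, 28, 33, 34, 35, 36}


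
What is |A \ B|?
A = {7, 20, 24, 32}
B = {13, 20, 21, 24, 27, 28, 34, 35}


Set A = {7, 20, 24, 32}
Set B = {13, 20, 21, 24, 27, 28, 34, 35}
A \ B = {7, 32}
|A \ B| = 2

2


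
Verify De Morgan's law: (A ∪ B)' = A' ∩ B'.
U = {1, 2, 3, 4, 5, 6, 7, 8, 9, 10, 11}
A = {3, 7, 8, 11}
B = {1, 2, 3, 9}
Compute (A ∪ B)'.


U = {1, 2, 3, 4, 5, 6, 7, 8, 9, 10, 11}
A = {3, 7, 8, 11}, B = {1, 2, 3, 9}
A ∪ B = {1, 2, 3, 7, 8, 9, 11}
(A ∪ B)' = U \ (A ∪ B) = {4, 5, 6, 10}
Verification via A' ∩ B': A' = {1, 2, 4, 5, 6, 9, 10}, B' = {4, 5, 6, 7, 8, 10, 11}
A' ∩ B' = {4, 5, 6, 10} ✓

{4, 5, 6, 10}


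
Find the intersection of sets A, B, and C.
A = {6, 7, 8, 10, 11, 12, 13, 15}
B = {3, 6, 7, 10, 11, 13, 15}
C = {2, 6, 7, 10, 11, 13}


Set A = {6, 7, 8, 10, 11, 12, 13, 15}
Set B = {3, 6, 7, 10, 11, 13, 15}
Set C = {2, 6, 7, 10, 11, 13}
First, A ∩ B = {6, 7, 10, 11, 13, 15}
Then, (A ∩ B) ∩ C = {6, 7, 10, 11, 13}

{6, 7, 10, 11, 13}


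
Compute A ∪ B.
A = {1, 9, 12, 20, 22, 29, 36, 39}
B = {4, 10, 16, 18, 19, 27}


Set A = {1, 9, 12, 20, 22, 29, 36, 39}
Set B = {4, 10, 16, 18, 19, 27}
A ∪ B includes all elements in either set.
Elements from A: {1, 9, 12, 20, 22, 29, 36, 39}
Elements from B not already included: {4, 10, 16, 18, 19, 27}
A ∪ B = {1, 4, 9, 10, 12, 16, 18, 19, 20, 22, 27, 29, 36, 39}

{1, 4, 9, 10, 12, 16, 18, 19, 20, 22, 27, 29, 36, 39}


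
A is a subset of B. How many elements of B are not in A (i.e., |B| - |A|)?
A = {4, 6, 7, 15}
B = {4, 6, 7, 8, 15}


Set A = {4, 6, 7, 15}, |A| = 4
Set B = {4, 6, 7, 8, 15}, |B| = 5
Since A ⊆ B: B \ A = {8}
|B| - |A| = 5 - 4 = 1

1


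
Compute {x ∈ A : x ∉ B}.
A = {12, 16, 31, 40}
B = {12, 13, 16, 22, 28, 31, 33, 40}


Set A = {12, 16, 31, 40}
Set B = {12, 13, 16, 22, 28, 31, 33, 40}
Check each element of A against B:
12 ∈ B, 16 ∈ B, 31 ∈ B, 40 ∈ B
Elements of A not in B: {}

{}


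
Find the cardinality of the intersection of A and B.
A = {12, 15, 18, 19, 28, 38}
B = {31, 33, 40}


Set A = {12, 15, 18, 19, 28, 38}
Set B = {31, 33, 40}
A ∩ B = {}
|A ∩ B| = 0

0


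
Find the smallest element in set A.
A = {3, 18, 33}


Set A = {3, 18, 33}
Elements in ascending order: 3, 18, 33
The smallest element is 3.

3


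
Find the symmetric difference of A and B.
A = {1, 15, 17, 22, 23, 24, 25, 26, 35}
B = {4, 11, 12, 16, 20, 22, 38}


Set A = {1, 15, 17, 22, 23, 24, 25, 26, 35}
Set B = {4, 11, 12, 16, 20, 22, 38}
A △ B = (A \ B) ∪ (B \ A)
Elements in A but not B: {1, 15, 17, 23, 24, 25, 26, 35}
Elements in B but not A: {4, 11, 12, 16, 20, 38}
A △ B = {1, 4, 11, 12, 15, 16, 17, 20, 23, 24, 25, 26, 35, 38}

{1, 4, 11, 12, 15, 16, 17, 20, 23, 24, 25, 26, 35, 38}


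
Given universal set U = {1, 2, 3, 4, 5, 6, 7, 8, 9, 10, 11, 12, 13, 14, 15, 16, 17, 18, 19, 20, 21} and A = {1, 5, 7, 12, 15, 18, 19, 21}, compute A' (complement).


Universal set U = {1, 2, 3, 4, 5, 6, 7, 8, 9, 10, 11, 12, 13, 14, 15, 16, 17, 18, 19, 20, 21}
Set A = {1, 5, 7, 12, 15, 18, 19, 21}
A' = U \ A = elements in U but not in A
Checking each element of U:
1 (in A, exclude), 2 (not in A, include), 3 (not in A, include), 4 (not in A, include), 5 (in A, exclude), 6 (not in A, include), 7 (in A, exclude), 8 (not in A, include), 9 (not in A, include), 10 (not in A, include), 11 (not in A, include), 12 (in A, exclude), 13 (not in A, include), 14 (not in A, include), 15 (in A, exclude), 16 (not in A, include), 17 (not in A, include), 18 (in A, exclude), 19 (in A, exclude), 20 (not in A, include), 21 (in A, exclude)
A' = {2, 3, 4, 6, 8, 9, 10, 11, 13, 14, 16, 17, 20}

{2, 3, 4, 6, 8, 9, 10, 11, 13, 14, 16, 17, 20}


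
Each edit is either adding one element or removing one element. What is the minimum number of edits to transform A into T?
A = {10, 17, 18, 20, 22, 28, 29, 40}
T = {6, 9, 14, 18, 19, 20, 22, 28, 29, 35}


Set A = {10, 17, 18, 20, 22, 28, 29, 40}
Set T = {6, 9, 14, 18, 19, 20, 22, 28, 29, 35}
Elements to remove from A (in A, not in T): {10, 17, 40} → 3 removals
Elements to add to A (in T, not in A): {6, 9, 14, 19, 35} → 5 additions
Total edits = 3 + 5 = 8

8


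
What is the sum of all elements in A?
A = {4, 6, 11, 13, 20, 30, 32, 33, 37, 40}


Set A = {4, 6, 11, 13, 20, 30, 32, 33, 37, 40}
Sum = 4 + 6 + 11 + 13 + 20 + 30 + 32 + 33 + 37 + 40 = 226

226


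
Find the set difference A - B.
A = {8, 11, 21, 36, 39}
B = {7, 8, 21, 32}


Set A = {8, 11, 21, 36, 39}
Set B = {7, 8, 21, 32}
A \ B includes elements in A that are not in B.
Check each element of A:
8 (in B, remove), 11 (not in B, keep), 21 (in B, remove), 36 (not in B, keep), 39 (not in B, keep)
A \ B = {11, 36, 39}

{11, 36, 39}


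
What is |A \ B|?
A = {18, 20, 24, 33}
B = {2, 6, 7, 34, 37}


Set A = {18, 20, 24, 33}
Set B = {2, 6, 7, 34, 37}
A \ B = {18, 20, 24, 33}
|A \ B| = 4

4


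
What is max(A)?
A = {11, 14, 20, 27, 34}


Set A = {11, 14, 20, 27, 34}
Elements in ascending order: 11, 14, 20, 27, 34
The largest element is 34.

34


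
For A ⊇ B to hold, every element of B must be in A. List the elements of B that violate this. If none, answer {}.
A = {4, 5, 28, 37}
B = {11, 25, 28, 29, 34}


Set A = {4, 5, 28, 37}
Set B = {11, 25, 28, 29, 34}
Check each element of B against A:
11 ∉ A (include), 25 ∉ A (include), 28 ∈ A, 29 ∉ A (include), 34 ∉ A (include)
Elements of B not in A: {11, 25, 29, 34}

{11, 25, 29, 34}


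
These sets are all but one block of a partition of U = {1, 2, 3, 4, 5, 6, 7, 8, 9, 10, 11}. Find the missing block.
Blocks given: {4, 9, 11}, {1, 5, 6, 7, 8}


U = {1, 2, 3, 4, 5, 6, 7, 8, 9, 10, 11}
Shown blocks: {4, 9, 11}, {1, 5, 6, 7, 8}
A partition's blocks are pairwise disjoint and cover U, so the missing block = U \ (union of shown blocks).
Union of shown blocks: {1, 4, 5, 6, 7, 8, 9, 11}
Missing block = U \ (union) = {2, 3, 10}

{2, 3, 10}


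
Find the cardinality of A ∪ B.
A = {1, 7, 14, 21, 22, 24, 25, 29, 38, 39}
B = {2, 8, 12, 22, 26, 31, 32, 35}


Set A = {1, 7, 14, 21, 22, 24, 25, 29, 38, 39}, |A| = 10
Set B = {2, 8, 12, 22, 26, 31, 32, 35}, |B| = 8
A ∩ B = {22}, |A ∩ B| = 1
|A ∪ B| = |A| + |B| - |A ∩ B| = 10 + 8 - 1 = 17

17


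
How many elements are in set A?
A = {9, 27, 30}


Set A = {9, 27, 30}
Listing elements: 9, 27, 30
Counting: 3 elements
|A| = 3

3


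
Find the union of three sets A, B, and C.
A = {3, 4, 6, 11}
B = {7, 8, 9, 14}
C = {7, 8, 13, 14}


Set A = {3, 4, 6, 11}
Set B = {7, 8, 9, 14}
Set C = {7, 8, 13, 14}
First, A ∪ B = {3, 4, 6, 7, 8, 9, 11, 14}
Then, (A ∪ B) ∪ C = {3, 4, 6, 7, 8, 9, 11, 13, 14}

{3, 4, 6, 7, 8, 9, 11, 13, 14}


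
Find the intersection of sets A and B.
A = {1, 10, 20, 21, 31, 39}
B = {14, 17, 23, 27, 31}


Set A = {1, 10, 20, 21, 31, 39}
Set B = {14, 17, 23, 27, 31}
A ∩ B includes only elements in both sets.
Check each element of A against B:
1 ✗, 10 ✗, 20 ✗, 21 ✗, 31 ✓, 39 ✗
A ∩ B = {31}

{31}


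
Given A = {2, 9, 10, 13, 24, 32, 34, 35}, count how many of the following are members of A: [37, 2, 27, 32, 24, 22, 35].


Set A = {2, 9, 10, 13, 24, 32, 34, 35}
Candidates: [37, 2, 27, 32, 24, 22, 35]
Check each candidate:
37 ∉ A, 2 ∈ A, 27 ∉ A, 32 ∈ A, 24 ∈ A, 22 ∉ A, 35 ∈ A
Count of candidates in A: 4

4


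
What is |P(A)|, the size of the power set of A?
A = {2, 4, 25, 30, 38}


Set A = {2, 4, 25, 30, 38}
|A| = 5
The power set P(A) contains all subsets of A.
|P(A)| = 2^|A| = 2^5 = 32

32


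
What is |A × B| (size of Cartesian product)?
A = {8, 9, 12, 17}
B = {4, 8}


Set A = {8, 9, 12, 17} has 4 elements.
Set B = {4, 8} has 2 elements.
|A × B| = |A| × |B| = 4 × 2 = 8

8


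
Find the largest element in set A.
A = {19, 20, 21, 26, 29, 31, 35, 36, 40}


Set A = {19, 20, 21, 26, 29, 31, 35, 36, 40}
Elements in ascending order: 19, 20, 21, 26, 29, 31, 35, 36, 40
The largest element is 40.

40


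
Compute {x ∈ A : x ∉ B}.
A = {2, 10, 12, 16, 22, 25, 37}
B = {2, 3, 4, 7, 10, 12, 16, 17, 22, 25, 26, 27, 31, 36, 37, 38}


Set A = {2, 10, 12, 16, 22, 25, 37}
Set B = {2, 3, 4, 7, 10, 12, 16, 17, 22, 25, 26, 27, 31, 36, 37, 38}
Check each element of A against B:
2 ∈ B, 10 ∈ B, 12 ∈ B, 16 ∈ B, 22 ∈ B, 25 ∈ B, 37 ∈ B
Elements of A not in B: {}

{}


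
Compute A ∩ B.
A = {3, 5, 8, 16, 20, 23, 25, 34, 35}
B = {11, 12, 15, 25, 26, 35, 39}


Set A = {3, 5, 8, 16, 20, 23, 25, 34, 35}
Set B = {11, 12, 15, 25, 26, 35, 39}
A ∩ B includes only elements in both sets.
Check each element of A against B:
3 ✗, 5 ✗, 8 ✗, 16 ✗, 20 ✗, 23 ✗, 25 ✓, 34 ✗, 35 ✓
A ∩ B = {25, 35}

{25, 35}


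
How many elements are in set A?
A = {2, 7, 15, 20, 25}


Set A = {2, 7, 15, 20, 25}
Listing elements: 2, 7, 15, 20, 25
Counting: 5 elements
|A| = 5

5


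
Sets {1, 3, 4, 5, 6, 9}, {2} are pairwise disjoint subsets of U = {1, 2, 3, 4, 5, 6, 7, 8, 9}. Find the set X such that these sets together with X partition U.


U = {1, 2, 3, 4, 5, 6, 7, 8, 9}
Shown blocks: {1, 3, 4, 5, 6, 9}, {2}
A partition's blocks are pairwise disjoint and cover U, so the missing block = U \ (union of shown blocks).
Union of shown blocks: {1, 2, 3, 4, 5, 6, 9}
Missing block = U \ (union) = {7, 8}

{7, 8}


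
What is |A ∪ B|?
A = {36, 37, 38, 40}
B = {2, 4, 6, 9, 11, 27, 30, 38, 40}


Set A = {36, 37, 38, 40}, |A| = 4
Set B = {2, 4, 6, 9, 11, 27, 30, 38, 40}, |B| = 9
A ∩ B = {38, 40}, |A ∩ B| = 2
|A ∪ B| = |A| + |B| - |A ∩ B| = 4 + 9 - 2 = 11

11


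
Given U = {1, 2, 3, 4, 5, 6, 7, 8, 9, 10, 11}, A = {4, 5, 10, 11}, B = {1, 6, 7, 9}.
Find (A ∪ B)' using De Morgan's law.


U = {1, 2, 3, 4, 5, 6, 7, 8, 9, 10, 11}
A = {4, 5, 10, 11}, B = {1, 6, 7, 9}
A ∪ B = {1, 4, 5, 6, 7, 9, 10, 11}
(A ∪ B)' = U \ (A ∪ B) = {2, 3, 8}
Verification via A' ∩ B': A' = {1, 2, 3, 6, 7, 8, 9}, B' = {2, 3, 4, 5, 8, 10, 11}
A' ∩ B' = {2, 3, 8} ✓

{2, 3, 8}


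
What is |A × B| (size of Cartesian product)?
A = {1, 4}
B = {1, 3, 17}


Set A = {1, 4} has 2 elements.
Set B = {1, 3, 17} has 3 elements.
|A × B| = |A| × |B| = 2 × 3 = 6

6


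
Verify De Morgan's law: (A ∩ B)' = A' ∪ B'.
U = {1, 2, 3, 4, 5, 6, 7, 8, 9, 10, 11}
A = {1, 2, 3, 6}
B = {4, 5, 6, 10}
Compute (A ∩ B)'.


U = {1, 2, 3, 4, 5, 6, 7, 8, 9, 10, 11}
A = {1, 2, 3, 6}, B = {4, 5, 6, 10}
A ∩ B = {6}
(A ∩ B)' = U \ (A ∩ B) = {1, 2, 3, 4, 5, 7, 8, 9, 10, 11}
Verification via A' ∪ B': A' = {4, 5, 7, 8, 9, 10, 11}, B' = {1, 2, 3, 7, 8, 9, 11}
A' ∪ B' = {1, 2, 3, 4, 5, 7, 8, 9, 10, 11} ✓

{1, 2, 3, 4, 5, 7, 8, 9, 10, 11}


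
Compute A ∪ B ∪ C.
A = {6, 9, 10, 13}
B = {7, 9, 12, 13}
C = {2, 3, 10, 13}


Set A = {6, 9, 10, 13}
Set B = {7, 9, 12, 13}
Set C = {2, 3, 10, 13}
First, A ∪ B = {6, 7, 9, 10, 12, 13}
Then, (A ∪ B) ∪ C = {2, 3, 6, 7, 9, 10, 12, 13}

{2, 3, 6, 7, 9, 10, 12, 13}


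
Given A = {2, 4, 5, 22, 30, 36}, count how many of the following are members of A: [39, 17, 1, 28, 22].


Set A = {2, 4, 5, 22, 30, 36}
Candidates: [39, 17, 1, 28, 22]
Check each candidate:
39 ∉ A, 17 ∉ A, 1 ∉ A, 28 ∉ A, 22 ∈ A
Count of candidates in A: 1

1


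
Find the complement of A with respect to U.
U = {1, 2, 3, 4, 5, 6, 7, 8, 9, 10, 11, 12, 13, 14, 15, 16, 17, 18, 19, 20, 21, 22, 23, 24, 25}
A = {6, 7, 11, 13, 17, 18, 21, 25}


Universal set U = {1, 2, 3, 4, 5, 6, 7, 8, 9, 10, 11, 12, 13, 14, 15, 16, 17, 18, 19, 20, 21, 22, 23, 24, 25}
Set A = {6, 7, 11, 13, 17, 18, 21, 25}
A' = U \ A = elements in U but not in A
Checking each element of U:
1 (not in A, include), 2 (not in A, include), 3 (not in A, include), 4 (not in A, include), 5 (not in A, include), 6 (in A, exclude), 7 (in A, exclude), 8 (not in A, include), 9 (not in A, include), 10 (not in A, include), 11 (in A, exclude), 12 (not in A, include), 13 (in A, exclude), 14 (not in A, include), 15 (not in A, include), 16 (not in A, include), 17 (in A, exclude), 18 (in A, exclude), 19 (not in A, include), 20 (not in A, include), 21 (in A, exclude), 22 (not in A, include), 23 (not in A, include), 24 (not in A, include), 25 (in A, exclude)
A' = {1, 2, 3, 4, 5, 8, 9, 10, 12, 14, 15, 16, 19, 20, 22, 23, 24}

{1, 2, 3, 4, 5, 8, 9, 10, 12, 14, 15, 16, 19, 20, 22, 23, 24}


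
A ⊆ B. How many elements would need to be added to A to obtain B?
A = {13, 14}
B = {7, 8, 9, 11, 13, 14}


Set A = {13, 14}, |A| = 2
Set B = {7, 8, 9, 11, 13, 14}, |B| = 6
Since A ⊆ B: B \ A = {7, 8, 9, 11}
|B| - |A| = 6 - 2 = 4

4


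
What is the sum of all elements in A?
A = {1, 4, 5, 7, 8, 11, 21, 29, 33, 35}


Set A = {1, 4, 5, 7, 8, 11, 21, 29, 33, 35}
Sum = 1 + 4 + 5 + 7 + 8 + 11 + 21 + 29 + 33 + 35 = 154

154


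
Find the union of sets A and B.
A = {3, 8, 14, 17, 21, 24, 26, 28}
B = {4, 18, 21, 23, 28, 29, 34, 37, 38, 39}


Set A = {3, 8, 14, 17, 21, 24, 26, 28}
Set B = {4, 18, 21, 23, 28, 29, 34, 37, 38, 39}
A ∪ B includes all elements in either set.
Elements from A: {3, 8, 14, 17, 21, 24, 26, 28}
Elements from B not already included: {4, 18, 23, 29, 34, 37, 38, 39}
A ∪ B = {3, 4, 8, 14, 17, 18, 21, 23, 24, 26, 28, 29, 34, 37, 38, 39}

{3, 4, 8, 14, 17, 18, 21, 23, 24, 26, 28, 29, 34, 37, 38, 39}


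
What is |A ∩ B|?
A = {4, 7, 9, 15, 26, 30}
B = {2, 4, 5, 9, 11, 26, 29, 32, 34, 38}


Set A = {4, 7, 9, 15, 26, 30}
Set B = {2, 4, 5, 9, 11, 26, 29, 32, 34, 38}
A ∩ B = {4, 9, 26}
|A ∩ B| = 3

3


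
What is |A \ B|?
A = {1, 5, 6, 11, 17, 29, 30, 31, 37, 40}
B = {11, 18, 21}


Set A = {1, 5, 6, 11, 17, 29, 30, 31, 37, 40}
Set B = {11, 18, 21}
A \ B = {1, 5, 6, 17, 29, 30, 31, 37, 40}
|A \ B| = 9

9


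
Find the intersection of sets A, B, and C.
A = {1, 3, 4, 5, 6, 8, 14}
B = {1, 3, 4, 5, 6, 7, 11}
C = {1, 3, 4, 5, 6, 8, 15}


Set A = {1, 3, 4, 5, 6, 8, 14}
Set B = {1, 3, 4, 5, 6, 7, 11}
Set C = {1, 3, 4, 5, 6, 8, 15}
First, A ∩ B = {1, 3, 4, 5, 6}
Then, (A ∩ B) ∩ C = {1, 3, 4, 5, 6}

{1, 3, 4, 5, 6}


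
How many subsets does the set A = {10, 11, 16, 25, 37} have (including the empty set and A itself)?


Set A = {10, 11, 16, 25, 37}
|A| = 5
The power set P(A) contains all subsets of A.
|P(A)| = 2^|A| = 2^5 = 32

32


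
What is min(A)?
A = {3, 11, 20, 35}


Set A = {3, 11, 20, 35}
Elements in ascending order: 3, 11, 20, 35
The smallest element is 3.

3


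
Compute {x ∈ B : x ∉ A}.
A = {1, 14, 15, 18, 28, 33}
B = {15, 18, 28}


Set A = {1, 14, 15, 18, 28, 33}
Set B = {15, 18, 28}
Check each element of B against A:
15 ∈ A, 18 ∈ A, 28 ∈ A
Elements of B not in A: {}

{}


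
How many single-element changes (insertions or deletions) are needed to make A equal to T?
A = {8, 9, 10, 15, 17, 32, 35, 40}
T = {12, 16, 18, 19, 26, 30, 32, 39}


Set A = {8, 9, 10, 15, 17, 32, 35, 40}
Set T = {12, 16, 18, 19, 26, 30, 32, 39}
Elements to remove from A (in A, not in T): {8, 9, 10, 15, 17, 35, 40} → 7 removals
Elements to add to A (in T, not in A): {12, 16, 18, 19, 26, 30, 39} → 7 additions
Total edits = 7 + 7 = 14

14


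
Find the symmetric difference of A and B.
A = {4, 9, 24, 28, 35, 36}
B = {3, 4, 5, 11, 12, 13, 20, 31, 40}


Set A = {4, 9, 24, 28, 35, 36}
Set B = {3, 4, 5, 11, 12, 13, 20, 31, 40}
A △ B = (A \ B) ∪ (B \ A)
Elements in A but not B: {9, 24, 28, 35, 36}
Elements in B but not A: {3, 5, 11, 12, 13, 20, 31, 40}
A △ B = {3, 5, 9, 11, 12, 13, 20, 24, 28, 31, 35, 36, 40}

{3, 5, 9, 11, 12, 13, 20, 24, 28, 31, 35, 36, 40}


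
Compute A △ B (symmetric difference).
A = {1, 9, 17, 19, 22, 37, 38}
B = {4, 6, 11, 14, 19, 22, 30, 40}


Set A = {1, 9, 17, 19, 22, 37, 38}
Set B = {4, 6, 11, 14, 19, 22, 30, 40}
A △ B = (A \ B) ∪ (B \ A)
Elements in A but not B: {1, 9, 17, 37, 38}
Elements in B but not A: {4, 6, 11, 14, 30, 40}
A △ B = {1, 4, 6, 9, 11, 14, 17, 30, 37, 38, 40}

{1, 4, 6, 9, 11, 14, 17, 30, 37, 38, 40}


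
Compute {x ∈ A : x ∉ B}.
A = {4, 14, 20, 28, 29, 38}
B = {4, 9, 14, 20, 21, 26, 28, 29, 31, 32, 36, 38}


Set A = {4, 14, 20, 28, 29, 38}
Set B = {4, 9, 14, 20, 21, 26, 28, 29, 31, 32, 36, 38}
Check each element of A against B:
4 ∈ B, 14 ∈ B, 20 ∈ B, 28 ∈ B, 29 ∈ B, 38 ∈ B
Elements of A not in B: {}

{}


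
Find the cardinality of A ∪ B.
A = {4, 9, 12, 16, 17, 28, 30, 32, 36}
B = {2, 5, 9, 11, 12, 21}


Set A = {4, 9, 12, 16, 17, 28, 30, 32, 36}, |A| = 9
Set B = {2, 5, 9, 11, 12, 21}, |B| = 6
A ∩ B = {9, 12}, |A ∩ B| = 2
|A ∪ B| = |A| + |B| - |A ∩ B| = 9 + 6 - 2 = 13

13


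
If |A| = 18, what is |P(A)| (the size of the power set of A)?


The set has 18 elements.
The power set contains all possible subsets.
|P(A)| = 2^|A| = 2^18 = 262144

262144


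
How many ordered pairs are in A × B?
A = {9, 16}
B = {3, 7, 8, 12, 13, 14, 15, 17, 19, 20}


Set A = {9, 16} has 2 elements.
Set B = {3, 7, 8, 12, 13, 14, 15, 17, 19, 20} has 10 elements.
|A × B| = |A| × |B| = 2 × 10 = 20

20


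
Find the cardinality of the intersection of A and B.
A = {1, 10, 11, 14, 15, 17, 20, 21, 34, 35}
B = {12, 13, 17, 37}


Set A = {1, 10, 11, 14, 15, 17, 20, 21, 34, 35}
Set B = {12, 13, 17, 37}
A ∩ B = {17}
|A ∩ B| = 1

1


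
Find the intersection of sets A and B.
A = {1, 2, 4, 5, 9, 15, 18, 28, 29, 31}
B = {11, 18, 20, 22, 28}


Set A = {1, 2, 4, 5, 9, 15, 18, 28, 29, 31}
Set B = {11, 18, 20, 22, 28}
A ∩ B includes only elements in both sets.
Check each element of A against B:
1 ✗, 2 ✗, 4 ✗, 5 ✗, 9 ✗, 15 ✗, 18 ✓, 28 ✓, 29 ✗, 31 ✗
A ∩ B = {18, 28}

{18, 28}


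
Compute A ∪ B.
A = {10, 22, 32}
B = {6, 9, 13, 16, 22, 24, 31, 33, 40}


Set A = {10, 22, 32}
Set B = {6, 9, 13, 16, 22, 24, 31, 33, 40}
A ∪ B includes all elements in either set.
Elements from A: {10, 22, 32}
Elements from B not already included: {6, 9, 13, 16, 24, 31, 33, 40}
A ∪ B = {6, 9, 10, 13, 16, 22, 24, 31, 32, 33, 40}

{6, 9, 10, 13, 16, 22, 24, 31, 32, 33, 40}


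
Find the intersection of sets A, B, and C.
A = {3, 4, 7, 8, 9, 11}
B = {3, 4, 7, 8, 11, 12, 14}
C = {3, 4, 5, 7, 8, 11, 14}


Set A = {3, 4, 7, 8, 9, 11}
Set B = {3, 4, 7, 8, 11, 12, 14}
Set C = {3, 4, 5, 7, 8, 11, 14}
First, A ∩ B = {3, 4, 7, 8, 11}
Then, (A ∩ B) ∩ C = {3, 4, 7, 8, 11}

{3, 4, 7, 8, 11}


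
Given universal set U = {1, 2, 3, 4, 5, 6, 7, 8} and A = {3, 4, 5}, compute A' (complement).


Universal set U = {1, 2, 3, 4, 5, 6, 7, 8}
Set A = {3, 4, 5}
A' = U \ A = elements in U but not in A
Checking each element of U:
1 (not in A, include), 2 (not in A, include), 3 (in A, exclude), 4 (in A, exclude), 5 (in A, exclude), 6 (not in A, include), 7 (not in A, include), 8 (not in A, include)
A' = {1, 2, 6, 7, 8}

{1, 2, 6, 7, 8}


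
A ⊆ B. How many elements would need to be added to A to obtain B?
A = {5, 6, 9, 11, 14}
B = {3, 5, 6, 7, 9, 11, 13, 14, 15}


Set A = {5, 6, 9, 11, 14}, |A| = 5
Set B = {3, 5, 6, 7, 9, 11, 13, 14, 15}, |B| = 9
Since A ⊆ B: B \ A = {3, 7, 13, 15}
|B| - |A| = 9 - 5 = 4

4


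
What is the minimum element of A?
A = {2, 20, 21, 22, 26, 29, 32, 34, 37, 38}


Set A = {2, 20, 21, 22, 26, 29, 32, 34, 37, 38}
Elements in ascending order: 2, 20, 21, 22, 26, 29, 32, 34, 37, 38
The smallest element is 2.

2


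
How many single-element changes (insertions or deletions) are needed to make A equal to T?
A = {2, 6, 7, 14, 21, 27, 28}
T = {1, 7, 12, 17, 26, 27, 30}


Set A = {2, 6, 7, 14, 21, 27, 28}
Set T = {1, 7, 12, 17, 26, 27, 30}
Elements to remove from A (in A, not in T): {2, 6, 14, 21, 28} → 5 removals
Elements to add to A (in T, not in A): {1, 12, 17, 26, 30} → 5 additions
Total edits = 5 + 5 = 10

10


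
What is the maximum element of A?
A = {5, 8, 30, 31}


Set A = {5, 8, 30, 31}
Elements in ascending order: 5, 8, 30, 31
The largest element is 31.

31


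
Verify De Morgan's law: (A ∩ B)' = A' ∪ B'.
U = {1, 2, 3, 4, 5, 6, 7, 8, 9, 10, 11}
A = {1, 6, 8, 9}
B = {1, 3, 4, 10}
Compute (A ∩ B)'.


U = {1, 2, 3, 4, 5, 6, 7, 8, 9, 10, 11}
A = {1, 6, 8, 9}, B = {1, 3, 4, 10}
A ∩ B = {1}
(A ∩ B)' = U \ (A ∩ B) = {2, 3, 4, 5, 6, 7, 8, 9, 10, 11}
Verification via A' ∪ B': A' = {2, 3, 4, 5, 7, 10, 11}, B' = {2, 5, 6, 7, 8, 9, 11}
A' ∪ B' = {2, 3, 4, 5, 6, 7, 8, 9, 10, 11} ✓

{2, 3, 4, 5, 6, 7, 8, 9, 10, 11}


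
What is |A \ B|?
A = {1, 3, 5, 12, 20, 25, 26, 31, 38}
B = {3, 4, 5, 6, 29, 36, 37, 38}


Set A = {1, 3, 5, 12, 20, 25, 26, 31, 38}
Set B = {3, 4, 5, 6, 29, 36, 37, 38}
A \ B = {1, 12, 20, 25, 26, 31}
|A \ B| = 6

6


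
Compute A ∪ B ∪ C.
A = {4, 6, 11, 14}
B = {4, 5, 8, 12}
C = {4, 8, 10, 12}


Set A = {4, 6, 11, 14}
Set B = {4, 5, 8, 12}
Set C = {4, 8, 10, 12}
First, A ∪ B = {4, 5, 6, 8, 11, 12, 14}
Then, (A ∪ B) ∪ C = {4, 5, 6, 8, 10, 11, 12, 14}

{4, 5, 6, 8, 10, 11, 12, 14}


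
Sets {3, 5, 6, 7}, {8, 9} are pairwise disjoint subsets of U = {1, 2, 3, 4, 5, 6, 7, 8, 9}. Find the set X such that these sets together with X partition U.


U = {1, 2, 3, 4, 5, 6, 7, 8, 9}
Shown blocks: {3, 5, 6, 7}, {8, 9}
A partition's blocks are pairwise disjoint and cover U, so the missing block = U \ (union of shown blocks).
Union of shown blocks: {3, 5, 6, 7, 8, 9}
Missing block = U \ (union) = {1, 2, 4}

{1, 2, 4}


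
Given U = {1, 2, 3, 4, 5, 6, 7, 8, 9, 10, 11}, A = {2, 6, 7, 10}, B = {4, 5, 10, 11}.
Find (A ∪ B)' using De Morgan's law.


U = {1, 2, 3, 4, 5, 6, 7, 8, 9, 10, 11}
A = {2, 6, 7, 10}, B = {4, 5, 10, 11}
A ∪ B = {2, 4, 5, 6, 7, 10, 11}
(A ∪ B)' = U \ (A ∪ B) = {1, 3, 8, 9}
Verification via A' ∩ B': A' = {1, 3, 4, 5, 8, 9, 11}, B' = {1, 2, 3, 6, 7, 8, 9}
A' ∩ B' = {1, 3, 8, 9} ✓

{1, 3, 8, 9}


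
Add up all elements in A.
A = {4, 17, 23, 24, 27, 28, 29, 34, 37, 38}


Set A = {4, 17, 23, 24, 27, 28, 29, 34, 37, 38}
Sum = 4 + 17 + 23 + 24 + 27 + 28 + 29 + 34 + 37 + 38 = 261

261


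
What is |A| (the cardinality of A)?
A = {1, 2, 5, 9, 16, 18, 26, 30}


Set A = {1, 2, 5, 9, 16, 18, 26, 30}
Listing elements: 1, 2, 5, 9, 16, 18, 26, 30
Counting: 8 elements
|A| = 8

8


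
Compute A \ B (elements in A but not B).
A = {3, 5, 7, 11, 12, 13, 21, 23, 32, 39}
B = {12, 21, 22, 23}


Set A = {3, 5, 7, 11, 12, 13, 21, 23, 32, 39}
Set B = {12, 21, 22, 23}
A \ B includes elements in A that are not in B.
Check each element of A:
3 (not in B, keep), 5 (not in B, keep), 7 (not in B, keep), 11 (not in B, keep), 12 (in B, remove), 13 (not in B, keep), 21 (in B, remove), 23 (in B, remove), 32 (not in B, keep), 39 (not in B, keep)
A \ B = {3, 5, 7, 11, 13, 32, 39}

{3, 5, 7, 11, 13, 32, 39}


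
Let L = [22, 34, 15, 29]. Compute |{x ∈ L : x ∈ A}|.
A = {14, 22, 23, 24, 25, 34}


Set A = {14, 22, 23, 24, 25, 34}
Candidates: [22, 34, 15, 29]
Check each candidate:
22 ∈ A, 34 ∈ A, 15 ∉ A, 29 ∉ A
Count of candidates in A: 2

2


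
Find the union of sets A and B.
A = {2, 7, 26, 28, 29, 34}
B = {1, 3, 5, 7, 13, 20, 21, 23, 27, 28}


Set A = {2, 7, 26, 28, 29, 34}
Set B = {1, 3, 5, 7, 13, 20, 21, 23, 27, 28}
A ∪ B includes all elements in either set.
Elements from A: {2, 7, 26, 28, 29, 34}
Elements from B not already included: {1, 3, 5, 13, 20, 21, 23, 27}
A ∪ B = {1, 2, 3, 5, 7, 13, 20, 21, 23, 26, 27, 28, 29, 34}

{1, 2, 3, 5, 7, 13, 20, 21, 23, 26, 27, 28, 29, 34}


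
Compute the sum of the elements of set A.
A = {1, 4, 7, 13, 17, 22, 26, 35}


Set A = {1, 4, 7, 13, 17, 22, 26, 35}
Sum = 1 + 4 + 7 + 13 + 17 + 22 + 26 + 35 = 125

125


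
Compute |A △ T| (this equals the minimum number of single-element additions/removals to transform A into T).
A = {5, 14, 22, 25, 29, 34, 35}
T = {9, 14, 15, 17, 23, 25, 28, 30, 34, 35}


Set A = {5, 14, 22, 25, 29, 34, 35}
Set T = {9, 14, 15, 17, 23, 25, 28, 30, 34, 35}
Elements to remove from A (in A, not in T): {5, 22, 29} → 3 removals
Elements to add to A (in T, not in A): {9, 15, 17, 23, 28, 30} → 6 additions
Total edits = 3 + 6 = 9

9


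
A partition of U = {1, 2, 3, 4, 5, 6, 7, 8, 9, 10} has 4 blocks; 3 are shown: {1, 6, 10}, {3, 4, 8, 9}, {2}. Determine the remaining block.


U = {1, 2, 3, 4, 5, 6, 7, 8, 9, 10}
Shown blocks: {1, 6, 10}, {3, 4, 8, 9}, {2}
A partition's blocks are pairwise disjoint and cover U, so the missing block = U \ (union of shown blocks).
Union of shown blocks: {1, 2, 3, 4, 6, 8, 9, 10}
Missing block = U \ (union) = {5, 7}

{5, 7}


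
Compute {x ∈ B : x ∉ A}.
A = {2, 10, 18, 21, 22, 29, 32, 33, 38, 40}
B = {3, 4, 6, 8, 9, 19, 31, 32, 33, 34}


Set A = {2, 10, 18, 21, 22, 29, 32, 33, 38, 40}
Set B = {3, 4, 6, 8, 9, 19, 31, 32, 33, 34}
Check each element of B against A:
3 ∉ A (include), 4 ∉ A (include), 6 ∉ A (include), 8 ∉ A (include), 9 ∉ A (include), 19 ∉ A (include), 31 ∉ A (include), 32 ∈ A, 33 ∈ A, 34 ∉ A (include)
Elements of B not in A: {3, 4, 6, 8, 9, 19, 31, 34}

{3, 4, 6, 8, 9, 19, 31, 34}


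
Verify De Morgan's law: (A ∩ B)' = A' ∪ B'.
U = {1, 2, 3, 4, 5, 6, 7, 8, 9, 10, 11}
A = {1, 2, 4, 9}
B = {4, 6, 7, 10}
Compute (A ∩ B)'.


U = {1, 2, 3, 4, 5, 6, 7, 8, 9, 10, 11}
A = {1, 2, 4, 9}, B = {4, 6, 7, 10}
A ∩ B = {4}
(A ∩ B)' = U \ (A ∩ B) = {1, 2, 3, 5, 6, 7, 8, 9, 10, 11}
Verification via A' ∪ B': A' = {3, 5, 6, 7, 8, 10, 11}, B' = {1, 2, 3, 5, 8, 9, 11}
A' ∪ B' = {1, 2, 3, 5, 6, 7, 8, 9, 10, 11} ✓

{1, 2, 3, 5, 6, 7, 8, 9, 10, 11}


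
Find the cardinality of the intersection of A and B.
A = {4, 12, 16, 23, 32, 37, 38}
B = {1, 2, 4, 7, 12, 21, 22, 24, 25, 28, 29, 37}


Set A = {4, 12, 16, 23, 32, 37, 38}
Set B = {1, 2, 4, 7, 12, 21, 22, 24, 25, 28, 29, 37}
A ∩ B = {4, 12, 37}
|A ∩ B| = 3

3


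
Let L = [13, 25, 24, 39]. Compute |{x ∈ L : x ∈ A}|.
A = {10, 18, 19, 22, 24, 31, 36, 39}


Set A = {10, 18, 19, 22, 24, 31, 36, 39}
Candidates: [13, 25, 24, 39]
Check each candidate:
13 ∉ A, 25 ∉ A, 24 ∈ A, 39 ∈ A
Count of candidates in A: 2

2


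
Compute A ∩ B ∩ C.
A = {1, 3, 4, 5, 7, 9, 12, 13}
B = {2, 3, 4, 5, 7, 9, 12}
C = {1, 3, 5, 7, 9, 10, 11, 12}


Set A = {1, 3, 4, 5, 7, 9, 12, 13}
Set B = {2, 3, 4, 5, 7, 9, 12}
Set C = {1, 3, 5, 7, 9, 10, 11, 12}
First, A ∩ B = {3, 4, 5, 7, 9, 12}
Then, (A ∩ B) ∩ C = {3, 5, 7, 9, 12}

{3, 5, 7, 9, 12}


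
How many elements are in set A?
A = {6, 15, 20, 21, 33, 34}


Set A = {6, 15, 20, 21, 33, 34}
Listing elements: 6, 15, 20, 21, 33, 34
Counting: 6 elements
|A| = 6

6


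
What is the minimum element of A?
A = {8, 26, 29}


Set A = {8, 26, 29}
Elements in ascending order: 8, 26, 29
The smallest element is 8.

8


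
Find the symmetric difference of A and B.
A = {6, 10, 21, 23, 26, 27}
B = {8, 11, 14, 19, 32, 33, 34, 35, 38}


Set A = {6, 10, 21, 23, 26, 27}
Set B = {8, 11, 14, 19, 32, 33, 34, 35, 38}
A △ B = (A \ B) ∪ (B \ A)
Elements in A but not B: {6, 10, 21, 23, 26, 27}
Elements in B but not A: {8, 11, 14, 19, 32, 33, 34, 35, 38}
A △ B = {6, 8, 10, 11, 14, 19, 21, 23, 26, 27, 32, 33, 34, 35, 38}

{6, 8, 10, 11, 14, 19, 21, 23, 26, 27, 32, 33, 34, 35, 38}


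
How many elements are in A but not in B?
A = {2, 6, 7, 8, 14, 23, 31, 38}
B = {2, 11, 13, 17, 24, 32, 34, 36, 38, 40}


Set A = {2, 6, 7, 8, 14, 23, 31, 38}
Set B = {2, 11, 13, 17, 24, 32, 34, 36, 38, 40}
A \ B = {6, 7, 8, 14, 23, 31}
|A \ B| = 6

6


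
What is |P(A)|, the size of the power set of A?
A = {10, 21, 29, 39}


Set A = {10, 21, 29, 39}
|A| = 4
The power set P(A) contains all subsets of A.
|P(A)| = 2^|A| = 2^4 = 16

16


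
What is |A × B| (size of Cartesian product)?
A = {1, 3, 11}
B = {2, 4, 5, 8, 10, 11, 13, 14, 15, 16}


Set A = {1, 3, 11} has 3 elements.
Set B = {2, 4, 5, 8, 10, 11, 13, 14, 15, 16} has 10 elements.
|A × B| = |A| × |B| = 3 × 10 = 30

30


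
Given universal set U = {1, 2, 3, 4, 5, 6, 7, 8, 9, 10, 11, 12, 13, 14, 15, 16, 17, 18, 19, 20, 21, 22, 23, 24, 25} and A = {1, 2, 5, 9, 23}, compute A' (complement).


Universal set U = {1, 2, 3, 4, 5, 6, 7, 8, 9, 10, 11, 12, 13, 14, 15, 16, 17, 18, 19, 20, 21, 22, 23, 24, 25}
Set A = {1, 2, 5, 9, 23}
A' = U \ A = elements in U but not in A
Checking each element of U:
1 (in A, exclude), 2 (in A, exclude), 3 (not in A, include), 4 (not in A, include), 5 (in A, exclude), 6 (not in A, include), 7 (not in A, include), 8 (not in A, include), 9 (in A, exclude), 10 (not in A, include), 11 (not in A, include), 12 (not in A, include), 13 (not in A, include), 14 (not in A, include), 15 (not in A, include), 16 (not in A, include), 17 (not in A, include), 18 (not in A, include), 19 (not in A, include), 20 (not in A, include), 21 (not in A, include), 22 (not in A, include), 23 (in A, exclude), 24 (not in A, include), 25 (not in A, include)
A' = {3, 4, 6, 7, 8, 10, 11, 12, 13, 14, 15, 16, 17, 18, 19, 20, 21, 22, 24, 25}

{3, 4, 6, 7, 8, 10, 11, 12, 13, 14, 15, 16, 17, 18, 19, 20, 21, 22, 24, 25}


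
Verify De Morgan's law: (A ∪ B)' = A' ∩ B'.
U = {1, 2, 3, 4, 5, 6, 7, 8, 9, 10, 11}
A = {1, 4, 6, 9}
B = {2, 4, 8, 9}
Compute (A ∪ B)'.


U = {1, 2, 3, 4, 5, 6, 7, 8, 9, 10, 11}
A = {1, 4, 6, 9}, B = {2, 4, 8, 9}
A ∪ B = {1, 2, 4, 6, 8, 9}
(A ∪ B)' = U \ (A ∪ B) = {3, 5, 7, 10, 11}
Verification via A' ∩ B': A' = {2, 3, 5, 7, 8, 10, 11}, B' = {1, 3, 5, 6, 7, 10, 11}
A' ∩ B' = {3, 5, 7, 10, 11} ✓

{3, 5, 7, 10, 11}


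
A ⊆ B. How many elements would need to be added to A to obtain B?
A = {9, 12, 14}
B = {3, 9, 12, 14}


Set A = {9, 12, 14}, |A| = 3
Set B = {3, 9, 12, 14}, |B| = 4
Since A ⊆ B: B \ A = {3}
|B| - |A| = 4 - 3 = 1

1


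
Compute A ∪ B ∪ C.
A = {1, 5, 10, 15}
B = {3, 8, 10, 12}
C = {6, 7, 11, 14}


Set A = {1, 5, 10, 15}
Set B = {3, 8, 10, 12}
Set C = {6, 7, 11, 14}
First, A ∪ B = {1, 3, 5, 8, 10, 12, 15}
Then, (A ∪ B) ∪ C = {1, 3, 5, 6, 7, 8, 10, 11, 12, 14, 15}

{1, 3, 5, 6, 7, 8, 10, 11, 12, 14, 15}


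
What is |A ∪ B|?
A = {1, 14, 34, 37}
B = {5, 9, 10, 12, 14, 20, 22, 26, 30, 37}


Set A = {1, 14, 34, 37}, |A| = 4
Set B = {5, 9, 10, 12, 14, 20, 22, 26, 30, 37}, |B| = 10
A ∩ B = {14, 37}, |A ∩ B| = 2
|A ∪ B| = |A| + |B| - |A ∩ B| = 4 + 10 - 2 = 12

12


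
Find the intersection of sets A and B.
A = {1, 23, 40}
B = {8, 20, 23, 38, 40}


Set A = {1, 23, 40}
Set B = {8, 20, 23, 38, 40}
A ∩ B includes only elements in both sets.
Check each element of A against B:
1 ✗, 23 ✓, 40 ✓
A ∩ B = {23, 40}

{23, 40}


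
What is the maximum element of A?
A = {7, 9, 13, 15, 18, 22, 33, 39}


Set A = {7, 9, 13, 15, 18, 22, 33, 39}
Elements in ascending order: 7, 9, 13, 15, 18, 22, 33, 39
The largest element is 39.

39


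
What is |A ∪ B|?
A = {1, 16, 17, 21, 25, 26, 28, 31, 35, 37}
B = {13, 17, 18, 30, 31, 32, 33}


Set A = {1, 16, 17, 21, 25, 26, 28, 31, 35, 37}, |A| = 10
Set B = {13, 17, 18, 30, 31, 32, 33}, |B| = 7
A ∩ B = {17, 31}, |A ∩ B| = 2
|A ∪ B| = |A| + |B| - |A ∩ B| = 10 + 7 - 2 = 15

15


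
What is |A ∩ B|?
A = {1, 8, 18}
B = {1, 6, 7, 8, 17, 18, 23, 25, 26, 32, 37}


Set A = {1, 8, 18}
Set B = {1, 6, 7, 8, 17, 18, 23, 25, 26, 32, 37}
A ∩ B = {1, 8, 18}
|A ∩ B| = 3

3


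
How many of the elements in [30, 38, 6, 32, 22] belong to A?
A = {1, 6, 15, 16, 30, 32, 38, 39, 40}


Set A = {1, 6, 15, 16, 30, 32, 38, 39, 40}
Candidates: [30, 38, 6, 32, 22]
Check each candidate:
30 ∈ A, 38 ∈ A, 6 ∈ A, 32 ∈ A, 22 ∉ A
Count of candidates in A: 4

4


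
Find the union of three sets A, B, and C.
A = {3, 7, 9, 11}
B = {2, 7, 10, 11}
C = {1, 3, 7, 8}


Set A = {3, 7, 9, 11}
Set B = {2, 7, 10, 11}
Set C = {1, 3, 7, 8}
First, A ∪ B = {2, 3, 7, 9, 10, 11}
Then, (A ∪ B) ∪ C = {1, 2, 3, 7, 8, 9, 10, 11}

{1, 2, 3, 7, 8, 9, 10, 11}


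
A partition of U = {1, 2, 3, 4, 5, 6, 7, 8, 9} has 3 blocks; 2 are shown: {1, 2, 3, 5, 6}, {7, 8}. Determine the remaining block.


U = {1, 2, 3, 4, 5, 6, 7, 8, 9}
Shown blocks: {1, 2, 3, 5, 6}, {7, 8}
A partition's blocks are pairwise disjoint and cover U, so the missing block = U \ (union of shown blocks).
Union of shown blocks: {1, 2, 3, 5, 6, 7, 8}
Missing block = U \ (union) = {4, 9}

{4, 9}


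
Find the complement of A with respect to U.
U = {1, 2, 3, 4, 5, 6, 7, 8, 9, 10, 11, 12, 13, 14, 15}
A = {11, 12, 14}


Universal set U = {1, 2, 3, 4, 5, 6, 7, 8, 9, 10, 11, 12, 13, 14, 15}
Set A = {11, 12, 14}
A' = U \ A = elements in U but not in A
Checking each element of U:
1 (not in A, include), 2 (not in A, include), 3 (not in A, include), 4 (not in A, include), 5 (not in A, include), 6 (not in A, include), 7 (not in A, include), 8 (not in A, include), 9 (not in A, include), 10 (not in A, include), 11 (in A, exclude), 12 (in A, exclude), 13 (not in A, include), 14 (in A, exclude), 15 (not in A, include)
A' = {1, 2, 3, 4, 5, 6, 7, 8, 9, 10, 13, 15}

{1, 2, 3, 4, 5, 6, 7, 8, 9, 10, 13, 15}


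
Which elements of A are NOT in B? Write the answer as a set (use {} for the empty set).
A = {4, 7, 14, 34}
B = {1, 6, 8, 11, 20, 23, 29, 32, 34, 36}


Set A = {4, 7, 14, 34}
Set B = {1, 6, 8, 11, 20, 23, 29, 32, 34, 36}
Check each element of A against B:
4 ∉ B (include), 7 ∉ B (include), 14 ∉ B (include), 34 ∈ B
Elements of A not in B: {4, 7, 14}

{4, 7, 14}


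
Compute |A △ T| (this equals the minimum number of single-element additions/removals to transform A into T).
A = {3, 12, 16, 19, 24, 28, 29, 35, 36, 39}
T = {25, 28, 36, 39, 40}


Set A = {3, 12, 16, 19, 24, 28, 29, 35, 36, 39}
Set T = {25, 28, 36, 39, 40}
Elements to remove from A (in A, not in T): {3, 12, 16, 19, 24, 29, 35} → 7 removals
Elements to add to A (in T, not in A): {25, 40} → 2 additions
Total edits = 7 + 2 = 9

9


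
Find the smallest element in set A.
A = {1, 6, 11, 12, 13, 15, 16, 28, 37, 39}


Set A = {1, 6, 11, 12, 13, 15, 16, 28, 37, 39}
Elements in ascending order: 1, 6, 11, 12, 13, 15, 16, 28, 37, 39
The smallest element is 1.

1


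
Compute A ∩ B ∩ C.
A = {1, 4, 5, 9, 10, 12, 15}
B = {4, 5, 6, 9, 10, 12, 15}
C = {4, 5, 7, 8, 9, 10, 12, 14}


Set A = {1, 4, 5, 9, 10, 12, 15}
Set B = {4, 5, 6, 9, 10, 12, 15}
Set C = {4, 5, 7, 8, 9, 10, 12, 14}
First, A ∩ B = {4, 5, 9, 10, 12, 15}
Then, (A ∩ B) ∩ C = {4, 5, 9, 10, 12}

{4, 5, 9, 10, 12}


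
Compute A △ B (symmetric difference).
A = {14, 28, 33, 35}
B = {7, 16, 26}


Set A = {14, 28, 33, 35}
Set B = {7, 16, 26}
A △ B = (A \ B) ∪ (B \ A)
Elements in A but not B: {14, 28, 33, 35}
Elements in B but not A: {7, 16, 26}
A △ B = {7, 14, 16, 26, 28, 33, 35}

{7, 14, 16, 26, 28, 33, 35}


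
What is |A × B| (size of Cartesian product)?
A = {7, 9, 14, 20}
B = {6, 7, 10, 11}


Set A = {7, 9, 14, 20} has 4 elements.
Set B = {6, 7, 10, 11} has 4 elements.
|A × B| = |A| × |B| = 4 × 4 = 16

16


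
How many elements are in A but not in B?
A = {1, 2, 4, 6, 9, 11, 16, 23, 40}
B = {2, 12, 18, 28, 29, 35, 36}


Set A = {1, 2, 4, 6, 9, 11, 16, 23, 40}
Set B = {2, 12, 18, 28, 29, 35, 36}
A \ B = {1, 4, 6, 9, 11, 16, 23, 40}
|A \ B| = 8

8


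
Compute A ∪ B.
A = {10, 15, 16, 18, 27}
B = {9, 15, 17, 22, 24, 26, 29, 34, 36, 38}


Set A = {10, 15, 16, 18, 27}
Set B = {9, 15, 17, 22, 24, 26, 29, 34, 36, 38}
A ∪ B includes all elements in either set.
Elements from A: {10, 15, 16, 18, 27}
Elements from B not already included: {9, 17, 22, 24, 26, 29, 34, 36, 38}
A ∪ B = {9, 10, 15, 16, 17, 18, 22, 24, 26, 27, 29, 34, 36, 38}

{9, 10, 15, 16, 17, 18, 22, 24, 26, 27, 29, 34, 36, 38}


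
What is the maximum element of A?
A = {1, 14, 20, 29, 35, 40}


Set A = {1, 14, 20, 29, 35, 40}
Elements in ascending order: 1, 14, 20, 29, 35, 40
The largest element is 40.

40


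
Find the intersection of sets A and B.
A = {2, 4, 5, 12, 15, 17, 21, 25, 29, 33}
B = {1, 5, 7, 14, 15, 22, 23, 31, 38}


Set A = {2, 4, 5, 12, 15, 17, 21, 25, 29, 33}
Set B = {1, 5, 7, 14, 15, 22, 23, 31, 38}
A ∩ B includes only elements in both sets.
Check each element of A against B:
2 ✗, 4 ✗, 5 ✓, 12 ✗, 15 ✓, 17 ✗, 21 ✗, 25 ✗, 29 ✗, 33 ✗
A ∩ B = {5, 15}

{5, 15}


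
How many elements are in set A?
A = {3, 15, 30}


Set A = {3, 15, 30}
Listing elements: 3, 15, 30
Counting: 3 elements
|A| = 3

3


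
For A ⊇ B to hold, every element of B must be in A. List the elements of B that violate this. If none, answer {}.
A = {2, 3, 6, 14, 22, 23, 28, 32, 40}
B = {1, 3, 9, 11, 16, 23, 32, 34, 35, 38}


Set A = {2, 3, 6, 14, 22, 23, 28, 32, 40}
Set B = {1, 3, 9, 11, 16, 23, 32, 34, 35, 38}
Check each element of B against A:
1 ∉ A (include), 3 ∈ A, 9 ∉ A (include), 11 ∉ A (include), 16 ∉ A (include), 23 ∈ A, 32 ∈ A, 34 ∉ A (include), 35 ∉ A (include), 38 ∉ A (include)
Elements of B not in A: {1, 9, 11, 16, 34, 35, 38}

{1, 9, 11, 16, 34, 35, 38}


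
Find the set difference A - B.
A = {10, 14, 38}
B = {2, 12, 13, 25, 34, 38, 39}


Set A = {10, 14, 38}
Set B = {2, 12, 13, 25, 34, 38, 39}
A \ B includes elements in A that are not in B.
Check each element of A:
10 (not in B, keep), 14 (not in B, keep), 38 (in B, remove)
A \ B = {10, 14}

{10, 14}


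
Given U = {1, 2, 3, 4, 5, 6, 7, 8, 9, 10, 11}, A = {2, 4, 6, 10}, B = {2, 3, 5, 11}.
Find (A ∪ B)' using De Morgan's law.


U = {1, 2, 3, 4, 5, 6, 7, 8, 9, 10, 11}
A = {2, 4, 6, 10}, B = {2, 3, 5, 11}
A ∪ B = {2, 3, 4, 5, 6, 10, 11}
(A ∪ B)' = U \ (A ∪ B) = {1, 7, 8, 9}
Verification via A' ∩ B': A' = {1, 3, 5, 7, 8, 9, 11}, B' = {1, 4, 6, 7, 8, 9, 10}
A' ∩ B' = {1, 7, 8, 9} ✓

{1, 7, 8, 9}
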